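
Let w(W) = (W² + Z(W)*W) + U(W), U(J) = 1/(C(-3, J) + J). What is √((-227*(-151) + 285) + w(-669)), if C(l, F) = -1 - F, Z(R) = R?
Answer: √929683 ≈ 964.20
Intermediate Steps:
U(J) = -1 (U(J) = 1/((-1 - J) + J) = 1/(-1) = -1)
w(W) = -1 + 2*W² (w(W) = (W² + W*W) - 1 = (W² + W²) - 1 = 2*W² - 1 = -1 + 2*W²)
√((-227*(-151) + 285) + w(-669)) = √((-227*(-151) + 285) + (-1 + 2*(-669)²)) = √((34277 + 285) + (-1 + 2*447561)) = √(34562 + (-1 + 895122)) = √(34562 + 895121) = √929683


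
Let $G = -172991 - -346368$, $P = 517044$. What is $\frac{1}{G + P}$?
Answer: $\frac{1}{690421} \approx 1.4484 \cdot 10^{-6}$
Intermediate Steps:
$G = 173377$ ($G = -172991 + 346368 = 173377$)
$\frac{1}{G + P} = \frac{1}{173377 + 517044} = \frac{1}{690421}$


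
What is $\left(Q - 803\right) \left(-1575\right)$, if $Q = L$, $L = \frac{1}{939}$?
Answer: $\frac{395858400}{313} \approx 1.2647 \cdot 10^{6}$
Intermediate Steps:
$L = \frac{1}{939} \approx 0.001065$
$Q = \frac{1}{939} \approx 0.001065$
$\left(Q - 803\right) \left(-1575\right) = \left(\frac{1}{939} - 803\right) \left(-1575\right) = \left(- \frac{754016}{939}\right) \left(-1575\right) = \frac{395858400}{313}$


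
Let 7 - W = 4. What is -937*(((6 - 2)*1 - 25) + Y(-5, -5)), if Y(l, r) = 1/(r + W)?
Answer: 40291/2 ≈ 20146.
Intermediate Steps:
W = 3 (W = 7 - 1*4 = 7 - 4 = 3)
Y(l, r) = 1/(3 + r) (Y(l, r) = 1/(r + 3) = 1/(3 + r))
-937*(((6 - 2)*1 - 25) + Y(-5, -5)) = -937*(((6 - 2)*1 - 25) + 1/(3 - 5)) = -937*((4*1 - 25) + 1/(-2)) = -937*((4 - 25) - 1/2) = -937*(-21 - 1/2) = -937*(-43/2) = 40291/2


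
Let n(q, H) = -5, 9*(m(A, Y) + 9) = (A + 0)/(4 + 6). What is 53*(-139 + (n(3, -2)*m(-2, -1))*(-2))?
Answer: -109339/9 ≈ -12149.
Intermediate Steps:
m(A, Y) = -9 + A/90 (m(A, Y) = -9 + ((A + 0)/(4 + 6))/9 = -9 + (A/10)/9 = -9 + A/90)
53*(-139 + (n(3, -2)*m(-2, -1))*(-2)) = 53*(-139 - 5*(-9 + (1/90)*(-2))*(-2)) = 53*(-139 - 5*(-9 - 1/45)*(-2)) = 53*(-139 - 5*(-406/45)*(-2)) = 53*(-139 + (406/9)*(-2)) = 53*(-139 - 812/9) = 53*(-2063/9) = -109339/9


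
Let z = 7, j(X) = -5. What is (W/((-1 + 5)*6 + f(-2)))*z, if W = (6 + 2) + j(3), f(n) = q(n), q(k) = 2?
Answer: 21/26 ≈ 0.80769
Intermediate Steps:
f(n) = 2
W = 3 (W = (6 + 2) - 5 = 8 - 5 = 3)
(W/((-1 + 5)*6 + f(-2)))*z = (3/((-1 + 5)*6 + 2))*7 = (3/(4*6 + 2))*7 = (3/(24 + 2))*7 = (3/26)*7 = 21/26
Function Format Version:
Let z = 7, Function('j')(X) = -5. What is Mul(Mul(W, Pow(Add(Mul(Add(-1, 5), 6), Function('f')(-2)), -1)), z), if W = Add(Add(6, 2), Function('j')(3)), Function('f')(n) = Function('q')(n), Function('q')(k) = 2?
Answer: Rational(21, 26) ≈ 0.80769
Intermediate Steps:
Function('f')(n) = 2
W = 3 (W = Add(Add(6, 2), -5) = Add(8, -5) = 3)
Mul(Mul(W, Pow(Add(Mul(Add(-1, 5), 6), Function('f')(-2)), -1)), z) = Mul(Mul(3, Pow(Add(Mul(Add(-1, 5), 6), 2), -1)), 7) = Mul(Mul(3, Pow(Add(Mul(4, 6), 2), -1)), 7) = Mul(Mul(3, Pow(Add(24, 2), -1)), 7) = Mul(Mul(3, Pow(26, -1)), 7) = Mul(Mul(3, Rational(1, 26)), 7) = Mul(Rational(3, 26), 7) = Rational(21, 26)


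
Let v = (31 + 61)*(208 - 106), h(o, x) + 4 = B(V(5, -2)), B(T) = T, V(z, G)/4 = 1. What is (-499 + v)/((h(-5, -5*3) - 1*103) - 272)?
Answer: -1777/75 ≈ -23.693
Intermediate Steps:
V(z, G) = 4 (V(z, G) = 4*1 = 4)
h(o, x) = 0 (h(o, x) = -4 + 4 = 0)
v = 9384 (v = 92*102 = 9384)
(-499 + v)/((h(-5, -5*3) - 1*103) - 272) = (-499 + 9384)/((0 - 1*103) - 272) = 8885/((0 - 103) - 272) = 8885/(-103 - 272) = 8885/(-375) = 8885*(-1/375) = -1777/75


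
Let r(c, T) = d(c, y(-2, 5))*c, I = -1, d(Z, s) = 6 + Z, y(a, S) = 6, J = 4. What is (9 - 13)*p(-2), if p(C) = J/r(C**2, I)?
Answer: -2/5 ≈ -0.40000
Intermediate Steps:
r(c, T) = c*(6 + c) (r(c, T) = (6 + c)*c = c*(6 + c))
p(C) = 4/(C**2*(6 + C**2)) (p(C) = 4/((C**2*(6 + C**2))) = 4*(1/(C**2*(6 + C**2))) = 4/(C**2*(6 + C**2)))
(9 - 13)*p(-2) = (9 - 13)*(4/((-2)**2*(6 + (-2)**2))) = -16/(4*(6 + 4)) = -16/(4*10) = -4*1/10 = -2/5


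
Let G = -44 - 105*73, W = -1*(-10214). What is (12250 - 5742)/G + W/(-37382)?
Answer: -161010891/144088919 ≈ -1.1174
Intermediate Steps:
W = 10214
G = -7709 (G = -44 - 7665 = -7709)
(12250 - 5742)/G + W/(-37382) = (12250 - 5742)/(-7709) + 10214/(-37382) = 6508*(-1/7709) + 10214*(-1/37382) = -6508/7709 - 5107/18691 = -161010891/144088919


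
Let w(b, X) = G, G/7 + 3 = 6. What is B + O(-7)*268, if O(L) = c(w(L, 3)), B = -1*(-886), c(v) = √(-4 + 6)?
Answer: 886 + 268*√2 ≈ 1265.0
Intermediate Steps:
G = 21 (G = -21 + 7*6 = -21 + 42 = 21)
w(b, X) = 21
c(v) = √2
B = 886
O(L) = √2
B + O(-7)*268 = 886 + √2*268 = 886 + 268*√2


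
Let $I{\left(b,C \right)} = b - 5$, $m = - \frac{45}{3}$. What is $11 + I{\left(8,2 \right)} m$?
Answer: $-34$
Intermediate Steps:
$m = -15$ ($m = \left(-45\right) \frac{1}{3} = -15$)
$I{\left(b,C \right)} = -5 + b$
$11 + I{\left(8,2 \right)} m = 11 + \left(-5 + 8\right) \left(-15\right) = 11 + 3 \left(-15\right) = 11 - 45 = -34$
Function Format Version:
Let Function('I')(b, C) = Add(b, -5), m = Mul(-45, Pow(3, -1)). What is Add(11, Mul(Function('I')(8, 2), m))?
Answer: -34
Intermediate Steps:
m = -15 (m = Mul(-45, Rational(1, 3)) = -15)
Function('I')(b, C) = Add(-5, b)
Add(11, Mul(Function('I')(8, 2), m)) = Add(11, Mul(Add(-5, 8), -15)) = Add(11, Mul(3, -15)) = Add(11, -45) = -34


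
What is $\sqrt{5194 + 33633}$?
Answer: $\sqrt{38827} \approx 197.05$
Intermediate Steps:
$\sqrt{5194 + 33633} = \sqrt{38827}$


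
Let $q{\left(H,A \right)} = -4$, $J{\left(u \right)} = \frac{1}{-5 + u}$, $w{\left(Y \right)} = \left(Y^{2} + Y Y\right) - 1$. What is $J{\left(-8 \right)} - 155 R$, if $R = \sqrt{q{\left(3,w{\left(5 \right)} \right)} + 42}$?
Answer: $- \frac{1}{13} - 155 \sqrt{38} \approx -955.56$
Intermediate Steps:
$w{\left(Y \right)} = -1 + 2 Y^{2}$ ($w{\left(Y \right)} = \left(Y^{2} + Y^{2}\right) - 1 = 2 Y^{2} - 1 = -1 + 2 Y^{2}$)
$R = \sqrt{38}$ ($R = \sqrt{-4 + 42} = \sqrt{38} \approx 6.1644$)
$J{\left(-8 \right)} - 155 R = \frac{1}{-5 - 8} - 155 \sqrt{38} = \frac{1}{-13} - 155 \sqrt{38} = - \frac{1}{13} - 155 \sqrt{38}$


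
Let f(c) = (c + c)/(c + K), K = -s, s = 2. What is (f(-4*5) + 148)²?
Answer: 2715904/121 ≈ 22446.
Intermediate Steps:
K = -2 (K = -1*2 = -2)
f(c) = 2*c/(-2 + c) (f(c) = (c + c)/(c - 2) = (2*c)/(-2 + c) = 2*c/(-2 + c))
(f(-4*5) + 148)² = (2*(-4*5)/(-2 - 4*5) + 148)² = (2*(-20)/(-2 - 20) + 148)² = (2*(-20)/(-22) + 148)² = (2*(-20)*(-1/22) + 148)² = (20/11 + 148)² = (1648/11)² = 2715904/121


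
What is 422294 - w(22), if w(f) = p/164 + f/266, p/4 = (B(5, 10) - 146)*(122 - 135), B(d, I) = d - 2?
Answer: 2302521484/5453 ≈ 4.2225e+5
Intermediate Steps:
B(d, I) = -2 + d
p = 7436 (p = 4*(((-2 + 5) - 146)*(122 - 135)) = 4*((3 - 146)*(-13)) = 4*(-143*(-13)) = 4*1859 = 7436)
w(f) = 1859/41 + f/266 (w(f) = 7436/164 + f/266 = 7436*(1/164) + f*(1/266) = 1859/41 + f/266)
422294 - w(22) = 422294 - (1859/41 + (1/266)*22) = 422294 - (1859/41 + 11/133) = 422294 - 1*247698/5453 = 422294 - 247698/5453 = 2302521484/5453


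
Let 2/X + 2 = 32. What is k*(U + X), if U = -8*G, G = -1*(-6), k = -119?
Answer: 85561/15 ≈ 5704.1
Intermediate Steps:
G = 6
X = 1/15 (X = 2/(-2 + 32) = 2/30 = 2*(1/30) = 1/15 ≈ 0.066667)
U = -48 (U = -8*6 = -48)
k*(U + X) = -119*(-48 + 1/15) = -119*(-719/15) = 85561/15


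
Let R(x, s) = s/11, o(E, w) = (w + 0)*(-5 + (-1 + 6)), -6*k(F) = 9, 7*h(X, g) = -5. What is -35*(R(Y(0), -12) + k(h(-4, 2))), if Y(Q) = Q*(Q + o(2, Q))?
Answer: 1995/22 ≈ 90.682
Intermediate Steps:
h(X, g) = -5/7 (h(X, g) = (⅐)*(-5) = -5/7)
k(F) = -3/2 (k(F) = -⅙*9 = -3/2)
o(E, w) = 0 (o(E, w) = w*(-5 + 5) = w*0 = 0)
Y(Q) = Q² (Y(Q) = Q*(Q + 0) = Q*Q = Q²)
R(x, s) = s/11 (R(x, s) = s*(1/11) = s/11)
-35*(R(Y(0), -12) + k(h(-4, 2))) = -35*((1/11)*(-12) - 3/2) = -35*(-12/11 - 3/2) = -35*(-57/22) = 1995/22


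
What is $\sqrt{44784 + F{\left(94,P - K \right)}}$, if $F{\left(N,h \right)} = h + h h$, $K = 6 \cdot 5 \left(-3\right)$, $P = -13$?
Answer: $\sqrt{50790} \approx 225.37$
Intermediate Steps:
$K = -90$ ($K = 30 \left(-3\right) = -90$)
$F{\left(N,h \right)} = h + h^{2}$
$\sqrt{44784 + F{\left(94,P - K \right)}} = \sqrt{44784 + \left(-13 - -90\right) \left(1 - -77\right)} = \sqrt{44784 + \left(-13 + 90\right) \left(1 + \left(-13 + 90\right)\right)} = \sqrt{44784 + 77 \left(1 + 77\right)} = \sqrt{44784 + 77 \cdot 78} = \sqrt{44784 + 6006} = \sqrt{50790}$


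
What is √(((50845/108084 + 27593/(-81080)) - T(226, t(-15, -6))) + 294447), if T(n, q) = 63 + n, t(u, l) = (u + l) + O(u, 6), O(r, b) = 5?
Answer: √352980878623610056916790/1095431340 ≈ 542.36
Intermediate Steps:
t(u, l) = 5 + l + u (t(u, l) = (u + l) + 5 = (l + u) + 5 = 5 + l + u)
√(((50845/108084 + 27593/(-81080)) - T(226, t(-15, -6))) + 294447) = √(((50845/108084 + 27593/(-81080)) - (63 + 226)) + 294447) = √(((50845*(1/108084) + 27593*(-1/81080)) - 1*289) + 294447) = √(((50845/108084 - 27593/81080) - 289) + 294447) = √((285037697/2190862680 - 289) + 294447) = √(-632874276823/2190862680 + 294447) = √(644460069261137/2190862680) = √352980878623610056916790/1095431340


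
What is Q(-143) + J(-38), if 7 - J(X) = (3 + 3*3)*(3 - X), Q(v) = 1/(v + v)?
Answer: -138711/286 ≈ -485.00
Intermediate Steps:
Q(v) = 1/(2*v)
J(X) = -29 + 12*X (J(X) = 7 - (3 + 3*3)*(3 - X) = 7 - (3 + 9)*(3 - X) = 7 - 12*(3 - X) = 7 - (36 - 12*X) = 7 + (-36 + 12*X) = -29 + 12*X)
Q(-143) + J(-38) = (½)/(-143) + (-29 + 12*(-38)) = (½)*(-1/143) + (-29 - 456) = -1/286 - 485 = -138711/286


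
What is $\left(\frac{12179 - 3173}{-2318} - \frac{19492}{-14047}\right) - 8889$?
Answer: $- \frac{692620990}{77897} \approx -8891.5$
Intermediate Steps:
$\left(\frac{12179 - 3173}{-2318} - \frac{19492}{-14047}\right) - 8889 = \left(\left(12179 - 3173\right) \left(- \frac{1}{2318}\right) - - \frac{1772}{1277}\right) - 8889 = \left(9006 \left(- \frac{1}{2318}\right) + \frac{1772}{1277}\right) - 8889 = \left(- \frac{237}{61} + \frac{1772}{1277}\right) - 8889 = - \frac{194557}{77897} - 8889 = - \frac{692620990}{77897}$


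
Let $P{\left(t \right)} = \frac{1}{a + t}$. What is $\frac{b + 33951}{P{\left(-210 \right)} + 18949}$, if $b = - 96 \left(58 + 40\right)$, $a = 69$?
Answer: $\frac{3460563}{2671808} \approx 1.2952$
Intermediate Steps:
$P{\left(t \right)} = \frac{1}{69 + t}$
$b = -9408$ ($b = \left(-96\right) 98 = -9408$)
$\frac{b + 33951}{P{\left(-210 \right)} + 18949} = \frac{-9408 + 33951}{\frac{1}{69 - 210} + 18949} = \frac{24543}{\frac{1}{-141} + 18949} = \frac{24543}{- \frac{1}{141} + 18949} = \frac{24543}{\frac{2671808}{141}} = 24543 \cdot \frac{141}{2671808} = \frac{3460563}{2671808}$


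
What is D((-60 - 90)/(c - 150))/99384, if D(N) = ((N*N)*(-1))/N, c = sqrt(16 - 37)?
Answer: -625/62172974 - 25*I*sqrt(21)/373037844 ≈ -1.0053e-5 - 3.0711e-7*I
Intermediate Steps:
c = I*sqrt(21) (c = sqrt(-21) = I*sqrt(21) ≈ 4.5826*I)
D(N) = -N (D(N) = (N**2*(-1))/N = (-N**2)/N = -N)
D((-60 - 90)/(c - 150))/99384 = -(-60 - 90)/(I*sqrt(21) - 150)/99384 = -(-150)/(-150 + I*sqrt(21))*(1/99384) = (150/(-150 + I*sqrt(21)))*(1/99384) = 25/(16564*(-150 + I*sqrt(21)))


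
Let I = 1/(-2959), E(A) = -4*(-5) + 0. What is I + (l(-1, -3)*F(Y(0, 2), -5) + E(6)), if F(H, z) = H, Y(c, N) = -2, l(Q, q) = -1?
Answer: 65097/2959 ≈ 22.000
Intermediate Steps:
E(A) = 20 (E(A) = 20 + 0 = 20)
I = -1/2959 ≈ -0.00033795
I + (l(-1, -3)*F(Y(0, 2), -5) + E(6)) = -1/2959 + (-1*(-2) + 20) = -1/2959 + (2 + 20) = -1/2959 + 22 = 65097/2959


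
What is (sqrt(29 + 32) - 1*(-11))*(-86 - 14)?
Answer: -1100 - 100*sqrt(61) ≈ -1881.0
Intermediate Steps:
(sqrt(29 + 32) - 1*(-11))*(-86 - 14) = (sqrt(61) + 11)*(-100) = (11 + sqrt(61))*(-100) = -1100 - 100*sqrt(61)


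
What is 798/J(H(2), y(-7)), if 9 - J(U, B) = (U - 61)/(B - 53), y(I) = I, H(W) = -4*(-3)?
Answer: 47880/491 ≈ 97.515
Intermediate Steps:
H(W) = 12
J(U, B) = 9 - (-61 + U)/(-53 + B) (J(U, B) = 9 - (U - 61)/(B - 53) = 9 - (-61 + U)/(-53 + B))
798/J(H(2), y(-7)) = 798/(((-416 - 1*12 + 9*(-7))/(-53 - 7))) = 798/(((-416 - 12 - 63)/(-60))) = 798/((-1/60*(-491))) = 798/(491/60) = 798*(60/491) = 47880/491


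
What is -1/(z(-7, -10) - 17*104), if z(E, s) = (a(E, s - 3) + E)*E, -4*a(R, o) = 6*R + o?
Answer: 4/7261 ≈ 0.00055089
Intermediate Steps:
a(R, o) = -3*R/2 - o/4 (a(R, o) = -(6*R + o)/4 = -(o + 6*R)/4 = -3*R/2 - o/4)
z(E, s) = E*(¾ - E/2 - s/4) (z(E, s) = ((-3*E/2 - (s - 3)/4) + E)*E = ((-3*E/2 - (-3 + s)/4) + E)*E = ((-3*E/2 + (¾ - s/4)) + E)*E = ((¾ - 3*E/2 - s/4) + E)*E = (¾ - E/2 - s/4)*E = E*(¾ - E/2 - s/4))
-1/(z(-7, -10) - 17*104) = -1/((¼)*(-7)*(3 - 1*(-10) - 2*(-7)) - 17*104) = -1/((¼)*(-7)*(3 + 10 + 14) - 1768) = -1/((¼)*(-7)*27 - 1768) = -1/(-189/4 - 1768) = -1/(-7261/4) = -1*(-4/7261) = 4/7261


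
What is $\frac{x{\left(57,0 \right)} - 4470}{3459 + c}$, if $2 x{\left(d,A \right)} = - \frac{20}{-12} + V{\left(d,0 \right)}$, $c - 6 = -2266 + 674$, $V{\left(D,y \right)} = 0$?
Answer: $- \frac{26815}{11238} \approx -2.3861$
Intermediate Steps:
$c = -1586$ ($c = 6 + \left(-2266 + 674\right) = 6 - 1592 = -1586$)
$x{\left(d,A \right)} = \frac{5}{6}$ ($x{\left(d,A \right)} = \frac{- \frac{20}{-12} + 0}{2} = \frac{\left(-20\right) \left(- \frac{1}{12}\right) + 0}{2} = \frac{\frac{5}{3} + 0}{2} = \frac{1}{2} \cdot \frac{5}{3} = \frac{5}{6}$)
$\frac{x{\left(57,0 \right)} - 4470}{3459 + c} = \frac{\frac{5}{6} - 4470}{3459 - 1586} = - \frac{26815}{6 \cdot 1873} = \left(- \frac{26815}{6}\right) \frac{1}{1873} = - \frac{26815}{11238}$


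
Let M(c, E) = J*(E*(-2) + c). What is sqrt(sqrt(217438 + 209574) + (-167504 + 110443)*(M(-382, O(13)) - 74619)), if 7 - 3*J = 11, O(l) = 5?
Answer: sqrt(38052097887 + 18*sqrt(106753))/3 ≈ 65023.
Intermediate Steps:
J = -4/3 (J = 7/3 - 1/3*11 = 7/3 - 11/3 = -4/3 ≈ -1.3333)
M(c, E) = -4*c/3 + 8*E/3 (M(c, E) = -4*(E*(-2) + c)/3 = -4*(-2*E + c)/3 = -4*(c - 2*E)/3 = -4*c/3 + 8*E/3)
sqrt(sqrt(217438 + 209574) + (-167504 + 110443)*(M(-382, O(13)) - 74619)) = sqrt(sqrt(217438 + 209574) + (-167504 + 110443)*((-4/3*(-382) + (8/3)*5) - 74619)) = sqrt(sqrt(427012) - 57061*((1528/3 + 40/3) - 74619)) = sqrt(2*sqrt(106753) - 57061*(1568/3 - 74619)) = sqrt(2*sqrt(106753) - 57061*(-222289/3)) = sqrt(2*sqrt(106753) + 12684032629/3) = sqrt(12684032629/3 + 2*sqrt(106753))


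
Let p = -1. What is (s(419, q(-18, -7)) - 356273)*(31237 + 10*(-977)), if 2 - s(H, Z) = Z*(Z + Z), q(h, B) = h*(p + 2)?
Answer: -7661980173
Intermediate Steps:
q(h, B) = h (q(h, B) = h*(-1 + 2) = h*1 = h)
s(H, Z) = 2 - 2*Z² (s(H, Z) = 2 - Z*(Z + Z) = 2 - Z*2*Z = 2 - 2*Z²)
(s(419, q(-18, -7)) - 356273)*(31237 + 10*(-977)) = ((2 - 2*(-18)²) - 356273)*(31237 + 10*(-977)) = ((2 - 2*324) - 356273)*(31237 - 9770) = ((2 - 648) - 356273)*21467 = (-646 - 356273)*21467 = -356919*21467 = -7661980173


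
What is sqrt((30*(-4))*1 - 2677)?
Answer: I*sqrt(2797) ≈ 52.887*I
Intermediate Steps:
sqrt((30*(-4))*1 - 2677) = sqrt(-120*1 - 2677) = sqrt(-120 - 2677) = sqrt(-2797) = I*sqrt(2797)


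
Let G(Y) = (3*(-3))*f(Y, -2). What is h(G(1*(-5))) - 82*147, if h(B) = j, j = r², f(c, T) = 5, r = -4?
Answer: -12038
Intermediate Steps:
G(Y) = -45 (G(Y) = (3*(-3))*5 = -9*5 = -45)
j = 16 (j = (-4)² = 16)
h(B) = 16
h(G(1*(-5))) - 82*147 = 16 - 82*147 = 16 - 12054 = -12038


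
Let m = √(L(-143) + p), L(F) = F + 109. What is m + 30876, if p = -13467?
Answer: 30876 + I*√13501 ≈ 30876.0 + 116.19*I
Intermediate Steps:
L(F) = 109 + F
m = I*√13501 (m = √((109 - 143) - 13467) = √(-34 - 13467) = √(-13501) = I*√13501 ≈ 116.19*I)
m + 30876 = I*√13501 + 30876 = 30876 + I*√13501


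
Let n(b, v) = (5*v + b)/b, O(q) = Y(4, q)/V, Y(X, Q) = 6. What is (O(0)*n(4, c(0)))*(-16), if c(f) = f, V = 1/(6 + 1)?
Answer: -672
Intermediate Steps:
V = ⅐ (V = 1/7 = ⅐ ≈ 0.14286)
O(q) = 42 (O(q) = 6/(⅐) = 6*7 = 42)
n(b, v) = (b + 5*v)/b
(O(0)*n(4, c(0)))*(-16) = (42*((4 + 5*0)/4))*(-16) = (42*((4 + 0)/4))*(-16) = (42*((¼)*4))*(-16) = (42*1)*(-16) = 42*(-16) = -672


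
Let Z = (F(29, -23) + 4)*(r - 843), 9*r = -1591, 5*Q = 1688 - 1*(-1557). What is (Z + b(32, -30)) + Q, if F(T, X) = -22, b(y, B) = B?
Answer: 18975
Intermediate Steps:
Q = 649 (Q = (1688 - 1*(-1557))/5 = (1688 + 1557)/5 = (⅕)*3245 = 649)
r = -1591/9 (r = (⅑)*(-1591) = -1591/9 ≈ -176.78)
Z = 18356 (Z = (-22 + 4)*(-1591/9 - 843) = -18*(-9178/9) = 18356)
(Z + b(32, -30)) + Q = (18356 - 30) + 649 = 18326 + 649 = 18975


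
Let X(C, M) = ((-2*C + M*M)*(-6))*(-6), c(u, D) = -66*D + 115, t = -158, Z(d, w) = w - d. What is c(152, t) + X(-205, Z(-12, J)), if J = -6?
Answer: 26599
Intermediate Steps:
c(u, D) = 115 - 66*D
X(C, M) = -72*C + 36*M² (X(C, M) = ((-2*C + M²)*(-6))*(-6) = ((M² - 2*C)*(-6))*(-6) = (-6*M² + 12*C)*(-6) = -72*C + 36*M²)
c(152, t) + X(-205, Z(-12, J)) = (115 - 66*(-158)) + (-72*(-205) + 36*(-6 - 1*(-12))²) = (115 + 10428) + (14760 + 36*(-6 + 12)²) = 10543 + (14760 + 36*6²) = 10543 + (14760 + 36*36) = 10543 + (14760 + 1296) = 10543 + 16056 = 26599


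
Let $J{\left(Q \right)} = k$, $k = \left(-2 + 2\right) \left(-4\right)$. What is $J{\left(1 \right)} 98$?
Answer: $0$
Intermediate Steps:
$k = 0$ ($k = 0 \left(-4\right) = 0$)
$J{\left(Q \right)} = 0$
$J{\left(1 \right)} 98 = 0 \cdot 98 = 0$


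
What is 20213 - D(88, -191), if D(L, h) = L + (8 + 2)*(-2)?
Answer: 20145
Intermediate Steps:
D(L, h) = -20 + L (D(L, h) = L + 10*(-2) = L - 20 = -20 + L)
20213 - D(88, -191) = 20213 - (-20 + 88) = 20213 - 1*68 = 20213 - 68 = 20145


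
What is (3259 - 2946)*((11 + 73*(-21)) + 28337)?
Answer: 8393095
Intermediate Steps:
(3259 - 2946)*((11 + 73*(-21)) + 28337) = 313*((11 - 1533) + 28337) = 313*(-1522 + 28337) = 313*26815 = 8393095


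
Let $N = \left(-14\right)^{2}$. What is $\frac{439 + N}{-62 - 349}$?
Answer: $- \frac{635}{411} \approx -1.545$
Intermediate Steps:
$N = 196$
$\frac{439 + N}{-62 - 349} = \frac{439 + 196}{-62 - 349} = \frac{635}{-411} = 635 \left(- \frac{1}{411}\right) = - \frac{635}{411}$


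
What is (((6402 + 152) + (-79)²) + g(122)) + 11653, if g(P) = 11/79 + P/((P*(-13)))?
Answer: 25108160/1027 ≈ 24448.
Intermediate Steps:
g(P) = 64/1027 (g(P) = 11*(1/79) + P/((-13*P)) = 11/79 + P*(-1/(13*P)) = 11/79 - 1/13 = 64/1027)
(((6402 + 152) + (-79)²) + g(122)) + 11653 = (((6402 + 152) + (-79)²) + 64/1027) + 11653 = ((6554 + 6241) + 64/1027) + 11653 = (12795 + 64/1027) + 11653 = 13140529/1027 + 11653 = 25108160/1027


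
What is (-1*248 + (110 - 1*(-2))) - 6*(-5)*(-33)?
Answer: -1126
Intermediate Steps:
(-1*248 + (110 - 1*(-2))) - 6*(-5)*(-33) = (-248 + (110 + 2)) + 30*(-33) = (-248 + 112) - 990 = -136 - 990 = -1126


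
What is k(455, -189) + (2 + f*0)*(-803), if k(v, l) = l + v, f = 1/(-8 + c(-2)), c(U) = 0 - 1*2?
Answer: -1340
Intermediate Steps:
c(U) = -2 (c(U) = 0 - 2 = -2)
f = -⅒ (f = 1/(-8 - 2) = 1/(-10) = -⅒ ≈ -0.10000)
k(455, -189) + (2 + f*0)*(-803) = (-189 + 455) + (2 - ⅒*0)*(-803) = 266 + (2 + 0)*(-803) = 266 + 2*(-803) = 266 - 1606 = -1340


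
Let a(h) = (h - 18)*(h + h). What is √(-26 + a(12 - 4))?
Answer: I*√186 ≈ 13.638*I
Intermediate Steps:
a(h) = 2*h*(-18 + h) (a(h) = (-18 + h)*(2*h) = 2*h*(-18 + h))
√(-26 + a(12 - 4)) = √(-26 + 2*(12 - 4)*(-18 + (12 - 4))) = √(-26 + 2*8*(-18 + 8)) = √(-26 + 2*8*(-10)) = √(-26 - 160) = √(-186) = I*√186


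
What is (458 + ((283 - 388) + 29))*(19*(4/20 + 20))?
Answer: 733058/5 ≈ 1.4661e+5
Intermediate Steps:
(458 + ((283 - 388) + 29))*(19*(4/20 + 20)) = (458 + (-105 + 29))*(19*(4*(1/20) + 20)) = (458 - 76)*(19*(1/5 + 20)) = 382*(19*(101/5)) = 382*(1919/5) = 733058/5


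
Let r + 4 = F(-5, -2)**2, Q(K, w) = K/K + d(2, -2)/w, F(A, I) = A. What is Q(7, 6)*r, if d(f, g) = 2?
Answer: 28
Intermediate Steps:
Q(K, w) = 1 + 2/w (Q(K, w) = K/K + 2/w = 1 + 2/w)
r = 21 (r = -4 + (-5)**2 = -4 + 25 = 21)
Q(7, 6)*r = ((2 + 6)/6)*21 = ((1/6)*8)*21 = (4/3)*21 = 28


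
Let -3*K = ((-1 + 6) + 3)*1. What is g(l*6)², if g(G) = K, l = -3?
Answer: 64/9 ≈ 7.1111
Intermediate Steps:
K = -8/3 (K = -((-1 + 6) + 3)/3 = -(5 + 3)/3 = -8/3 ≈ -2.6667)
g(G) = -8/3
g(l*6)² = (-8/3)² = 64/9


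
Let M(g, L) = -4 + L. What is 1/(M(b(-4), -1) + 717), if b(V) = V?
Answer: 1/712 ≈ 0.0014045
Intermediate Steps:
1/(M(b(-4), -1) + 717) = 1/((-4 - 1) + 717) = 1/(-5 + 717) = 1/712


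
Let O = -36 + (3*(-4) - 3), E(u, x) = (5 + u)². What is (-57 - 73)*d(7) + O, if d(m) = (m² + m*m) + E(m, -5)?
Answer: -31511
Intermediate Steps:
d(m) = (5 + m)² + 2*m² (d(m) = (m² + m*m) + (5 + m)² = (m² + m²) + (5 + m)² = 2*m² + (5 + m)² = (5 + m)² + 2*m²)
O = -51 (O = -36 + (-12 - 3) = -36 - 15 = -51)
(-57 - 73)*d(7) + O = (-57 - 73)*((5 + 7)² + 2*7²) - 51 = -130*(12² + 2*49) - 51 = -130*(144 + 98) - 51 = -130*242 - 51 = -31460 - 51 = -31511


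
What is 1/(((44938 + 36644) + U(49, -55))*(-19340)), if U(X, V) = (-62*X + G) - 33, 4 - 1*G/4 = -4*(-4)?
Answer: -1/1517474420 ≈ -6.5899e-10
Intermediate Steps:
G = -48 (G = 16 - (-16)*(-4) = 16 - 4*16 = 16 - 64 = -48)
U(X, V) = -81 - 62*X (U(X, V) = (-62*X - 48) - 33 = (-48 - 62*X) - 33 = -81 - 62*X)
1/(((44938 + 36644) + U(49, -55))*(-19340)) = 1/(((44938 + 36644) + (-81 - 62*49))*(-19340)) = -1/19340/(81582 + (-81 - 3038)) = -1/19340/(81582 - 3119) = -1/19340/78463 = (1/78463)*(-1/19340) = -1/1517474420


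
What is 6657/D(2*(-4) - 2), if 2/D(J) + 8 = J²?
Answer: 306222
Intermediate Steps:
D(J) = 2/(-8 + J²)
6657/D(2*(-4) - 2) = 6657/((2/(-8 + (2*(-4) - 2)²))) = 6657/((2/(-8 + (-8 - 2)²))) = 6657/((2/(-8 + (-10)²))) = 6657/((2/(-8 + 100))) = 6657/((2/92)) = 6657/((2*(1/92))) = 6657/(1/46) = 6657*46 = 306222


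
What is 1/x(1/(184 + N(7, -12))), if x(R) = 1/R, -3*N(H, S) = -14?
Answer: 3/566 ≈ 0.0053004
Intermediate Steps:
N(H, S) = 14/3 (N(H, S) = -⅓*(-14) = 14/3)
1/x(1/(184 + N(7, -12))) = 1/(1/(1/(184 + 14/3))) = 1/(1/(1/(566/3))) = 1/(1/(3/566)) = 1/(566/3) = 3/566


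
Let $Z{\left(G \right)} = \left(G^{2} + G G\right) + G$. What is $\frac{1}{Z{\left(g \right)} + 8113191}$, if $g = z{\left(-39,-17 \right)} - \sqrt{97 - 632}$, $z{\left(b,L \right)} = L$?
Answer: $- \frac{i}{- 8112682 i + 67 \sqrt{535}} \approx 1.2326 \cdot 10^{-7} - 2.3546 \cdot 10^{-11} i$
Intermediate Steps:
$g = -17 - i \sqrt{535}$ ($g = -17 - \sqrt{97 - 632} = -17 - \sqrt{-535} = -17 - i \sqrt{535} \approx -17.0 - 23.13 i$)
$Z{\left(G \right)} = G + 2 G^{2}$ ($Z{\left(G \right)} = \left(G^{2} + G^{2}\right) + G = 2 G^{2} + G = G + 2 G^{2}$)
$\frac{1}{Z{\left(g \right)} + 8113191} = \frac{1}{\left(-17 - i \sqrt{535}\right) \left(1 + 2 \left(-17 - i \sqrt{535}\right)\right) + 8113191} = \frac{1}{\left(-17 - i \sqrt{535}\right) \left(1 - \left(34 + 2 i \sqrt{535}\right)\right) + 8113191} = \frac{1}{\left(-17 - i \sqrt{535}\right) \left(-33 - 2 i \sqrt{535}\right) + 8113191} = \frac{1}{\left(-33 - 2 i \sqrt{535}\right) \left(-17 - i \sqrt{535}\right) + 8113191} = \frac{1}{8113191 + \left(-33 - 2 i \sqrt{535}\right) \left(-17 - i \sqrt{535}\right)}$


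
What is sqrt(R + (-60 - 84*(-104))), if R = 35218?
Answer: sqrt(43894) ≈ 209.51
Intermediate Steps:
sqrt(R + (-60 - 84*(-104))) = sqrt(35218 + (-60 - 84*(-104))) = sqrt(35218 + (-60 + 8736)) = sqrt(35218 + 8676) = sqrt(43894)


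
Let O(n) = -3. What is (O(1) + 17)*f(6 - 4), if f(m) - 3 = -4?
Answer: -14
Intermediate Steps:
f(m) = -1 (f(m) = 3 - 4 = -1)
(O(1) + 17)*f(6 - 4) = (-3 + 17)*(-1) = 14*(-1) = -14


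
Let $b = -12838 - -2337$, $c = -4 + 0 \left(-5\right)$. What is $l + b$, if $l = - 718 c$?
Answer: $-7629$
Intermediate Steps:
$c = -4$ ($c = -4 + 0 = -4$)
$l = 2872$ ($l = \left(-718\right) \left(-4\right) = 2872$)
$b = -10501$ ($b = -12838 + 2337 = -10501$)
$l + b = 2872 - 10501 = -7629$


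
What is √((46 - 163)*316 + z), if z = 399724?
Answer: 16*√1417 ≈ 602.29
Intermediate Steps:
√((46 - 163)*316 + z) = √((46 - 163)*316 + 399724) = √(-117*316 + 399724) = √(-36972 + 399724) = √362752 = 16*√1417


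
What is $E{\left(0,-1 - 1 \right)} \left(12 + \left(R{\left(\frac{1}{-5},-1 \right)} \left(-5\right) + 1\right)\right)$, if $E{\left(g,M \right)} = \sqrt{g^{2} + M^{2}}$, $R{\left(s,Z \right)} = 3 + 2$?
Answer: $-24$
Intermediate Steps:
$R{\left(s,Z \right)} = 5$
$E{\left(g,M \right)} = \sqrt{M^{2} + g^{2}}$
$E{\left(0,-1 - 1 \right)} \left(12 + \left(R{\left(\frac{1}{-5},-1 \right)} \left(-5\right) + 1\right)\right) = \sqrt{\left(-1 - 1\right)^{2} + 0^{2}} \left(12 + \left(5 \left(-5\right) + 1\right)\right) = \sqrt{\left(-2\right)^{2} + 0} \left(12 + \left(-25 + 1\right)\right) = \sqrt{4 + 0} \left(12 - 24\right) = \sqrt{4} \left(-12\right) = 2 \left(-12\right) = -24$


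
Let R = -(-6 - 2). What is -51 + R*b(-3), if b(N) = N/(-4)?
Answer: -45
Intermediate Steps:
b(N) = -N/4 (b(N) = N*(-¼) = -N/4)
R = 8 (R = -1*(-8) = 8)
-51 + R*b(-3) = -51 + 8*(-¼*(-3)) = -51 + 8*(¾) = -51 + 6 = -45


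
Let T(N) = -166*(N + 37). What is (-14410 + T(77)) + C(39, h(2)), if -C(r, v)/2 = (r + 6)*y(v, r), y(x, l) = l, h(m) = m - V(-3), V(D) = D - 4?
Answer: -36844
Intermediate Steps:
V(D) = -4 + D
h(m) = 7 + m (h(m) = m - (-4 - 3) = m - 1*(-7) = m + 7 = 7 + m)
C(r, v) = -2*r*(6 + r) (C(r, v) = -2*(r + 6)*r = -2*(6 + r)*r = -2*r*(6 + r))
T(N) = -6142 - 166*N (T(N) = -166*(37 + N) = -6142 - 166*N)
(-14410 + T(77)) + C(39, h(2)) = (-14410 + (-6142 - 166*77)) - 2*39*(6 + 39) = (-14410 + (-6142 - 12782)) - 2*39*45 = (-14410 - 18924) - 3510 = -33334 - 3510 = -36844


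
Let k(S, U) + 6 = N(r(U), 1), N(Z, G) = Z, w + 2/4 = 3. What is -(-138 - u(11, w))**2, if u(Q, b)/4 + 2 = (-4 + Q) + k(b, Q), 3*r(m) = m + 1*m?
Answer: -240100/9 ≈ -26678.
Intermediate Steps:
r(m) = 2*m/3 (r(m) = (m + 1*m)/3 = (m + m)/3 = (2*m)/3 = 2*m/3)
w = 5/2 (w = -1/2 + 3 = 5/2 ≈ 2.5000)
k(S, U) = -6 + 2*U/3
u(Q, b) = -48 + 20*Q/3 (u(Q, b) = -8 + 4*((-4 + Q) + (-6 + 2*Q/3)) = -8 + 4*(-10 + 5*Q/3) = -8 + (-40 + 20*Q/3) = -48 + 20*Q/3)
-(-138 - u(11, w))**2 = -(-138 - (-48 + (20/3)*11))**2 = -(-138 - (-48 + 220/3))**2 = -(-138 - 1*76/3)**2 = -(-138 - 76/3)**2 = -(-490/3)**2 = -1*240100/9 = -240100/9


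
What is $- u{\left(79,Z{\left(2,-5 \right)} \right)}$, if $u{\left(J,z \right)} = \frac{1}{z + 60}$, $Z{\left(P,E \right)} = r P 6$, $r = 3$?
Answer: $- \frac{1}{96} \approx -0.010417$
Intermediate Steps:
$Z{\left(P,E \right)} = 18 P$ ($Z{\left(P,E \right)} = 3 P 6 = 18 P$)
$u{\left(J,z \right)} = \frac{1}{60 + z}$
$- u{\left(79,Z{\left(2,-5 \right)} \right)} = - \frac{1}{60 + 18 \cdot 2} = - \frac{1}{60 + 36} = - \frac{1}{96}$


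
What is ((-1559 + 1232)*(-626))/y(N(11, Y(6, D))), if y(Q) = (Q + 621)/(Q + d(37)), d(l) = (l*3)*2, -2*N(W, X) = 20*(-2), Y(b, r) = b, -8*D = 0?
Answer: 49537884/641 ≈ 77282.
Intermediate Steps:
D = 0 (D = -⅛*0 = 0)
N(W, X) = 20 (N(W, X) = -10*(-2) = -½*(-40) = 20)
d(l) = 6*l (d(l) = (3*l)*2 = 6*l)
y(Q) = (621 + Q)/(222 + Q) (y(Q) = (Q + 621)/(Q + 6*37) = (621 + Q)/(Q + 222) = (621 + Q)/(222 + Q))
((-1559 + 1232)*(-626))/y(N(11, Y(6, D))) = ((-1559 + 1232)*(-626))/(((621 + 20)/(222 + 20))) = (-327*(-626))/((641/242)) = 204702/(((1/242)*641)) = 204702/(641/242) = 204702*(242/641) = 49537884/641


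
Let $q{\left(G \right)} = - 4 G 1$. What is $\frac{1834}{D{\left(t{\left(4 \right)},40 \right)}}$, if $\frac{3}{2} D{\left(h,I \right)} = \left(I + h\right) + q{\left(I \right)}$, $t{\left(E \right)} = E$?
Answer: $- \frac{2751}{116} \approx -23.716$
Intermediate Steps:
$q{\left(G \right)} = - 4 G$
$D{\left(h,I \right)} = - 2 I + \frac{2 h}{3}$ ($D{\left(h,I \right)} = \frac{2 \left(\left(I + h\right) - 4 I\right)}{3} = \frac{2 \left(h - 3 I\right)}{3} = - 2 I + \frac{2 h}{3}$)
$\frac{1834}{D{\left(t{\left(4 \right)},40 \right)}} = \frac{1834}{\left(-2\right) 40 + \frac{2}{3} \cdot 4} = \frac{1834}{-80 + \frac{8}{3}} = \frac{1834}{- \frac{232}{3}} = 1834 \left(- \frac{3}{232}\right) = - \frac{2751}{116}$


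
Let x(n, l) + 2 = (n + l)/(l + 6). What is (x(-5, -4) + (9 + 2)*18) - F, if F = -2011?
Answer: 4405/2 ≈ 2202.5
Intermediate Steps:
x(n, l) = -2 + (l + n)/(6 + l) (x(n, l) = -2 + (n + l)/(l + 6) = -2 + (l + n)/(6 + l))
(x(-5, -4) + (9 + 2)*18) - F = ((-12 - 5 - 1*(-4))/(6 - 4) + (9 + 2)*18) - 1*(-2011) = ((-12 - 5 + 4)/2 + 11*18) + 2011 = ((1/2)*(-13) + 198) + 2011 = (-13/2 + 198) + 2011 = 383/2 + 2011 = 4405/2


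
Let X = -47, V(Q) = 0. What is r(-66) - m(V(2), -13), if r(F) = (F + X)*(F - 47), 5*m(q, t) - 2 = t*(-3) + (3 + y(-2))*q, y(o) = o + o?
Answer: 63804/5 ≈ 12761.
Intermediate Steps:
y(o) = 2*o
m(q, t) = 2/5 - 3*t/5 - q/5 (m(q, t) = 2/5 + (t*(-3) + (3 + 2*(-2))*q)/5 = 2/5 + (-3*t + (3 - 4)*q)/5 = 2/5 + (-3*t - q)/5 = 2/5 + (-q - 3*t)/5 = 2/5 + (-3*t/5 - q/5) = 2/5 - 3*t/5 - q/5)
r(F) = (-47 + F)**2 (r(F) = (F - 47)*(F - 47) = (-47 + F)*(-47 + F) = (-47 + F)**2)
r(-66) - m(V(2), -13) = (2209 + (-66)**2 - 94*(-66)) - (2/5 - 3/5*(-13) - 1/5*0) = (2209 + 4356 + 6204) - (2/5 + 39/5 + 0) = 12769 - 1*41/5 = 12769 - 41/5 = 63804/5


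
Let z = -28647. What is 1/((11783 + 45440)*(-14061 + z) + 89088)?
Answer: -1/2443790796 ≈ -4.0920e-10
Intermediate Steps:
1/((11783 + 45440)*(-14061 + z) + 89088) = 1/((11783 + 45440)*(-14061 - 28647) + 89088) = 1/(57223*(-42708) + 89088) = 1/(-2443879884 + 89088) = 1/(-2443790796) = -1/2443790796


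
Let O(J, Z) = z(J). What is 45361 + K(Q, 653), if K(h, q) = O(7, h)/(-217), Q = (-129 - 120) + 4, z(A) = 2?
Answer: 9843335/217 ≈ 45361.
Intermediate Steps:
O(J, Z) = 2
Q = -245 (Q = -249 + 4 = -245)
K(h, q) = -2/217 (K(h, q) = 2/(-217) = 2*(-1/217) = -2/217)
45361 + K(Q, 653) = 45361 - 2/217 = 9843335/217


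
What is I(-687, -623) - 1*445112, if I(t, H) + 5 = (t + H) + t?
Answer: -447114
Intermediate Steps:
I(t, H) = -5 + H + 2*t (I(t, H) = -5 + ((t + H) + t) = -5 + ((H + t) + t) = -5 + (H + 2*t) = -5 + H + 2*t)
I(-687, -623) - 1*445112 = (-5 - 623 + 2*(-687)) - 1*445112 = (-5 - 623 - 1374) - 445112 = -2002 - 445112 = -447114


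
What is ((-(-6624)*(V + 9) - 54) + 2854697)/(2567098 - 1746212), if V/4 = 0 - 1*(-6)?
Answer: 279385/74626 ≈ 3.7438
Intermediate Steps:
V = 24 (V = 4*(0 - 1*(-6)) = 4*(0 + 6) = 4*6 = 24)
((-(-6624)*(V + 9) - 54) + 2854697)/(2567098 - 1746212) = ((-(-6624)*(24 + 9) - 54) + 2854697)/(2567098 - 1746212) = ((-(-6624)*33 - 54) + 2854697)/820886 = ((-828*(-264) - 54) + 2854697)*(1/820886) = ((218592 - 54) + 2854697)*(1/820886) = (218538 + 2854697)*(1/820886) = 3073235*(1/820886) = 279385/74626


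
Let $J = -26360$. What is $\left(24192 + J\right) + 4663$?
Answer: $2495$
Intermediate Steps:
$\left(24192 + J\right) + 4663 = \left(24192 - 26360\right) + 4663 = -2168 + 4663 = 2495$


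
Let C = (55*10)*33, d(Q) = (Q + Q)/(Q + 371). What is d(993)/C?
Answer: 331/4126100 ≈ 8.0221e-5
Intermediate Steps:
d(Q) = 2*Q/(371 + Q) (d(Q) = (2*Q)/(371 + Q) = 2*Q/(371 + Q))
C = 18150 (C = 550*33 = 18150)
d(993)/C = (2*993/(371 + 993))/18150 = (2*993/1364)*(1/18150) = (2*993*(1/1364))*(1/18150) = (993/682)*(1/18150) = 331/4126100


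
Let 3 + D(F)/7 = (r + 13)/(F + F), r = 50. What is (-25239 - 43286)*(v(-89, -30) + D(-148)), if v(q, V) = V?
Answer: 1064672925/296 ≈ 3.5969e+6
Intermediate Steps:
D(F) = -21 + 441/(2*F) (D(F) = -21 + 7*((50 + 13)/(F + F)) = -21 + 7*(63/((2*F))) = -21 + 7*(63*(1/(2*F))) = -21 + 7*(63/(2*F)) = -21 + 441/(2*F))
(-25239 - 43286)*(v(-89, -30) + D(-148)) = (-25239 - 43286)*(-30 + (-21 + (441/2)/(-148))) = -68525*(-30 + (-21 + (441/2)*(-1/148))) = -68525*(-30 + (-21 - 441/296)) = -68525*(-30 - 6657/296) = -68525*(-15537/296) = 1064672925/296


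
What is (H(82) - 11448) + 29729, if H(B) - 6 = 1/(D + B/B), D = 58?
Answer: 1078934/59 ≈ 18287.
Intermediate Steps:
H(B) = 355/59 (H(B) = 6 + 1/(58 + B/B) = 6 + 1/(58 + 1) = 6 + 1/59 = 355/59)
(H(82) - 11448) + 29729 = (355/59 - 11448) + 29729 = -675077/59 + 29729 = 1078934/59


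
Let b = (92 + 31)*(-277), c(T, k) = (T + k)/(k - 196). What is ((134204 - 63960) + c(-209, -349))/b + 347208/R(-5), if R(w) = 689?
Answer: 6420822095878/12793830855 ≈ 501.87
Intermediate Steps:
c(T, k) = (T + k)/(-196 + k)
b = -34071 (b = 123*(-277) = -34071)
((134204 - 63960) + c(-209, -349))/b + 347208/R(-5) = ((134204 - 63960) + (-209 - 349)/(-196 - 349))/(-34071) + 347208/689 = (70244 - 558/(-545))*(-1/34071) + 347208*(1/689) = (70244 - 1/545*(-558))*(-1/34071) + 347208/689 = (70244 + 558/545)*(-1/34071) + 347208/689 = (38283538/545)*(-1/34071) + 347208/689 = -38283538/18568695 + 347208/689 = 6420822095878/12793830855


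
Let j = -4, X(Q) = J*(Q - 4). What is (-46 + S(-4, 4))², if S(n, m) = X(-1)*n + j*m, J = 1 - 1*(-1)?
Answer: 484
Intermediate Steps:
J = 2 (J = 1 + 1 = 2)
X(Q) = -8 + 2*Q (X(Q) = 2*(Q - 4) = 2*(-4 + Q) = -8 + 2*Q)
S(n, m) = -10*n - 4*m (S(n, m) = (-8 + 2*(-1))*n - 4*m = (-8 - 2)*n - 4*m = -10*n - 4*m)
(-46 + S(-4, 4))² = (-46 + (-10*(-4) - 4*4))² = (-46 + (40 - 16))² = (-46 + 24)² = (-22)² = 484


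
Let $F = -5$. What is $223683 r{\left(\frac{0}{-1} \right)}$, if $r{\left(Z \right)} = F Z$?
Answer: $0$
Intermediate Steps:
$r{\left(Z \right)} = - 5 Z$
$223683 r{\left(\frac{0}{-1} \right)} = 223683 \left(- 5 \frac{0}{-1}\right) = 223683 \left(- 5 \cdot 0 \left(-1\right)\right) = 223683 \left(\left(-5\right) 0\right) = 223683 \cdot 0 = 0$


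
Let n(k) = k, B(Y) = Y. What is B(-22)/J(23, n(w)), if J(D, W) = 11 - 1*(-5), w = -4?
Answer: -11/8 ≈ -1.3750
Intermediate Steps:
J(D, W) = 16 (J(D, W) = 11 + 5 = 16)
B(-22)/J(23, n(w)) = -22/16 = -22*1/16 = -11/8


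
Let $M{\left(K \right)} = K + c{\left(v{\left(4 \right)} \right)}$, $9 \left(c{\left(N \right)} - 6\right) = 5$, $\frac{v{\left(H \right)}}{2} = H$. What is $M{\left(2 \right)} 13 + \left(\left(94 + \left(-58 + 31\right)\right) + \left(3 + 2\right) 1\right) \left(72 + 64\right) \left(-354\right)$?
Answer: $- \frac{31196311}{9} \approx -3.4663 \cdot 10^{6}$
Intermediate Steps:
$v{\left(H \right)} = 2 H$
$c{\left(N \right)} = \frac{59}{9}$ ($c{\left(N \right)} = 6 + \frac{1}{9} \cdot 5 = 6 + \frac{5}{9} = \frac{59}{9}$)
$M{\left(K \right)} = \frac{59}{9} + K$ ($M{\left(K \right)} = K + \frac{59}{9} = \frac{59}{9} + K$)
$M{\left(2 \right)} 13 + \left(\left(94 + \left(-58 + 31\right)\right) + \left(3 + 2\right) 1\right) \left(72 + 64\right) \left(-354\right) = \left(\frac{59}{9} + 2\right) 13 + \left(\left(94 + \left(-58 + 31\right)\right) + \left(3 + 2\right) 1\right) \left(72 + 64\right) \left(-354\right) = \frac{77}{9} \cdot 13 + \left(\left(94 - 27\right) + 5 \cdot 1\right) 136 \left(-354\right) = \frac{1001}{9} + \left(67 + 5\right) 136 \left(-354\right) = \frac{1001}{9} + 72 \cdot 136 \left(-354\right) = \frac{1001}{9} + 9792 \left(-354\right) = \frac{1001}{9} - 3466368 = - \frac{31196311}{9}$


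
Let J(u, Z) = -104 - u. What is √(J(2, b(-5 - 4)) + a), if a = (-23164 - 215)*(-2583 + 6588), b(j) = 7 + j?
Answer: I*√93633001 ≈ 9676.4*I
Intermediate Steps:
a = -93632895 (a = -23379*4005 = -93632895)
√(J(2, b(-5 - 4)) + a) = √((-104 - 1*2) - 93632895) = √((-104 - 2) - 93632895) = √(-106 - 93632895) = √(-93633001) = I*√93633001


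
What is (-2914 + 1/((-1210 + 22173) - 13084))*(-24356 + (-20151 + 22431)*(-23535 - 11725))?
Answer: 1846330053552180/7879 ≈ 2.3434e+11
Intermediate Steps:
(-2914 + 1/((-1210 + 22173) - 13084))*(-24356 + (-20151 + 22431)*(-23535 - 11725)) = (-2914 + 1/(20963 - 13084))*(-24356 + 2280*(-35260)) = (-2914 + 1/7879)*(-24356 - 80392800) = (-2914 + 1/7879)*(-80417156) = -22959405/7879*(-80417156) = 1846330053552180/7879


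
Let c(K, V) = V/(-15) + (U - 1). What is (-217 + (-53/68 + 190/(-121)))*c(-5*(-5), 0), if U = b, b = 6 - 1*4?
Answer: -1804809/8228 ≈ -219.35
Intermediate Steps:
b = 2 (b = 6 - 4 = 2)
U = 2
c(K, V) = 1 - V/15 (c(K, V) = V/(-15) + (2 - 1) = -V/15 + 1 = 1 - V/15)
(-217 + (-53/68 + 190/(-121)))*c(-5*(-5), 0) = (-217 + (-53/68 + 190/(-121)))*(1 - 1/15*0) = (-217 + (-53*1/68 + 190*(-1/121)))*(1 + 0) = (-217 + (-53/68 - 190/121))*1 = (-217 - 19333/8228)*1 = -1804809/8228*1 = -1804809/8228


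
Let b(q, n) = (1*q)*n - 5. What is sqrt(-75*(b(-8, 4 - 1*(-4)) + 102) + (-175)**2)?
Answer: 5*sqrt(1126) ≈ 167.78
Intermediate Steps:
b(q, n) = -5 + n*q (b(q, n) = q*n - 5 = n*q - 5 = -5 + n*q)
sqrt(-75*(b(-8, 4 - 1*(-4)) + 102) + (-175)**2) = sqrt(-75*((-5 + (4 - 1*(-4))*(-8)) + 102) + (-175)**2) = sqrt(-75*((-5 + (4 + 4)*(-8)) + 102) + 30625) = sqrt(-75*((-5 + 8*(-8)) + 102) + 30625) = sqrt(-75*((-5 - 64) + 102) + 30625) = sqrt(-75*(-69 + 102) + 30625) = sqrt(-75*33 + 30625) = sqrt(-2475 + 30625) = sqrt(28150) = 5*sqrt(1126)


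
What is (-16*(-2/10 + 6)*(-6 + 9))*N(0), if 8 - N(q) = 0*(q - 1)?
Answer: -11136/5 ≈ -2227.2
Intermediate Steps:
N(q) = 8 (N(q) = 8 - 0*(q - 1) = 8 - 0*(-1 + q) = 8 - 1*0 = 8 + 0 = 8)
(-16*(-2/10 + 6)*(-6 + 9))*N(0) = -16*(-2/10 + 6)*(-6 + 9)*8 = -16*(-2*1/10 + 6)*3*8 = -16*(-1/5 + 6)*3*8 = -464*3/5*8 = -16*87/5*8 = -1392/5*8 = -11136/5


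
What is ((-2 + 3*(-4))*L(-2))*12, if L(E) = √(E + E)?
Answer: -336*I ≈ -336.0*I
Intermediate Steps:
L(E) = √2*√E (L(E) = √(2*E) = √2*√E)
((-2 + 3*(-4))*L(-2))*12 = ((-2 + 3*(-4))*(√2*√(-2)))*12 = ((-2 - 12)*(√2*(I*√2)))*12 = -28*I*12 = -336*I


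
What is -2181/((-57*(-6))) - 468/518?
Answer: -214969/29526 ≈ -7.2807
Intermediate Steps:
-2181/((-57*(-6))) - 468/518 = -2181/342 - 468*1/518 = -2181*1/342 - 234/259 = -727/114 - 234/259 = -214969/29526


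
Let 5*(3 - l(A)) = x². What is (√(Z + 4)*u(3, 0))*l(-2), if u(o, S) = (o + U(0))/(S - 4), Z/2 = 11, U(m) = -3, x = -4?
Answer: 0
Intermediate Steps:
Z = 22 (Z = 2*11 = 22)
l(A) = -⅕ (l(A) = 3 - ⅕*(-4)² = 3 - ⅕*16 = 3 - 16/5 = -⅕)
u(o, S) = (-3 + o)/(-4 + S) (u(o, S) = (o - 3)/(S - 4) = (-3 + o)/(-4 + S))
(√(Z + 4)*u(3, 0))*l(-2) = (√(22 + 4)*((-3 + 3)/(-4 + 0)))*(-⅕) = (√26*(0/(-4)))*(-⅕) = (√26*(-¼*0))*(-⅕) = (√26*0)*(-⅕) = 0*(-⅕) = 0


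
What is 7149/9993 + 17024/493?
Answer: 57881763/1642183 ≈ 35.247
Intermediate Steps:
7149/9993 + 17024/493 = 7149*(1/9993) + 17024*(1/493) = 2383/3331 + 17024/493 = 57881763/1642183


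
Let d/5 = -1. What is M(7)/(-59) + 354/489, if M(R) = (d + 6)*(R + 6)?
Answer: 4843/9617 ≈ 0.50359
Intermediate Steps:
d = -5 (d = 5*(-1) = -5)
M(R) = 6 + R (M(R) = (-5 + 6)*(R + 6) = 1*(6 + R) = 6 + R)
M(7)/(-59) + 354/489 = (6 + 7)/(-59) + 354/489 = 13*(-1/59) + 354*(1/489) = -13/59 + 118/163 = 4843/9617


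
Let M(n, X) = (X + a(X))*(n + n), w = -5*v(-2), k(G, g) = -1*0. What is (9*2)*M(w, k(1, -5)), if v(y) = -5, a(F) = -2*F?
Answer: 0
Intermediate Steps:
k(G, g) = 0
w = 25 (w = -5*(-5) = 25)
M(n, X) = -2*X*n (M(n, X) = (X - 2*X)*(n + n) = (-X)*(2*n) = -2*X*n)
(9*2)*M(w, k(1, -5)) = (9*2)*(-2*0*25) = 18*0 = 0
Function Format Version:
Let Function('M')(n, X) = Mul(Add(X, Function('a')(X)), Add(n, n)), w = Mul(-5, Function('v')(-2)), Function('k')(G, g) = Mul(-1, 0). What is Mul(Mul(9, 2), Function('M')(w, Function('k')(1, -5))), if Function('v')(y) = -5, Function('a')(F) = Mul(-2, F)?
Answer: 0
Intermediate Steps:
Function('k')(G, g) = 0
w = 25 (w = Mul(-5, -5) = 25)
Function('M')(n, X) = Mul(-2, X, n) (Function('M')(n, X) = Mul(Add(X, Mul(-2, X)), Add(n, n)) = Mul(Mul(-1, X), Mul(2, n)) = Mul(-2, X, n))
Mul(Mul(9, 2), Function('M')(w, Function('k')(1, -5))) = Mul(Mul(9, 2), Mul(-2, 0, 25)) = Mul(18, 0) = 0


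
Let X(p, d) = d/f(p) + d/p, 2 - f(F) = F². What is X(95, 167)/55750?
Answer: 745488/23894031875 ≈ 3.1200e-5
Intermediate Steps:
f(F) = 2 - F²
X(p, d) = d/p + d/(2 - p²) (X(p, d) = d/(2 - p²) + d/p = d/p + d/(2 - p²))
X(95, 167)/55750 = (167*(-2 + 95² - 1*95)/(95*(-2 + 95²)))/55750 = (167*(1/95)*(-2 + 9025 - 95)/(-2 + 9025))*(1/55750) = (167*(1/95)*8928/9023)*(1/55750) = (167*(1/95)*(1/9023)*8928)*(1/55750) = (1490976/857185)*(1/55750) = 745488/23894031875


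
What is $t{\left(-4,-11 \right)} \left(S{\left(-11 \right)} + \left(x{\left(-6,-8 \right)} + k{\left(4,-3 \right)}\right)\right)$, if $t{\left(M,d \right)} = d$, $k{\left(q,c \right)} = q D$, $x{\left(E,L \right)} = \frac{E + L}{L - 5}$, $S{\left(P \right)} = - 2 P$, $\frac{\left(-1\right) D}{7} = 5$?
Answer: $\frac{16720}{13} \approx 1286.2$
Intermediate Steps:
$D = -35$ ($D = \left(-7\right) 5 = -35$)
$x{\left(E,L \right)} = \frac{E + L}{-5 + L}$
$k{\left(q,c \right)} = - 35 q$ ($k{\left(q,c \right)} = q \left(-35\right) = - 35 q$)
$t{\left(-4,-11 \right)} \left(S{\left(-11 \right)} + \left(x{\left(-6,-8 \right)} + k{\left(4,-3 \right)}\right)\right) = - 11 \left(\left(-2\right) \left(-11\right) - \left(140 - \frac{-6 - 8}{-5 - 8}\right)\right) = - 11 \left(22 - \left(140 - \frac{1}{-13} \left(-14\right)\right)\right) = - 11 \left(22 - \frac{1806}{13}\right) = \left(-11\right) \left(- \frac{1520}{13}\right) = \frac{16720}{13}$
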